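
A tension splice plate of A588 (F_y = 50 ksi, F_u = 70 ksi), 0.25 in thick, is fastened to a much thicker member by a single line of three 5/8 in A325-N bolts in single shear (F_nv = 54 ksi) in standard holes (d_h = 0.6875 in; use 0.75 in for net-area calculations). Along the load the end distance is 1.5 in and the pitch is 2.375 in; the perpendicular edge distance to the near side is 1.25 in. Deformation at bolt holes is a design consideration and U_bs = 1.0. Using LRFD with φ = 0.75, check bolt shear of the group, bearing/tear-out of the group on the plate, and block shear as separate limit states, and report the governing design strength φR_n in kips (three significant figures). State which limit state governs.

Bolt shear: A_b = π·0.625²/4 = 0.3068 in²; R_n = 54 × 0.3068 × 3 × 1 = 49.7 kips → 0.75 × 49.7 = 37.3 kips.
Bearing: edge l_c = 1.156, r_n = 24.28 kips; interior l_c = 1.688, r_n = 26.25 kips; R_n = 24.28 + 2·26.25 = 76.78 kips → 57.6 kips.
Block shear: A_gv = 1.562, A_nv = 1.094, A_nt = 0.2188 in²; R_n = min(0.6F_uA_nv, 0.6F_yA_gv) + U_bs·F_u·A_nt = 61.25 kips → 45.9 kips.
Bolt shear governs: 37.3 kips.

37.3 kips (bolt shear governs)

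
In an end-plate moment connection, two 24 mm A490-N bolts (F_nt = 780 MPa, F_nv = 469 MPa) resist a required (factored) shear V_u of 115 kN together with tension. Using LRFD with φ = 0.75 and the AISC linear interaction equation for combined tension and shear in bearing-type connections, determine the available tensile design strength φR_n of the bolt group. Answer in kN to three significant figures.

497 kN

A_b = π·24²/4 = 452.4 mm²; f_rv = 115 × 1000 / (2 × 452.4) = 127.1 MPa.
F'_nt = 1.3 F_nt − (F_nt / φF_nv) f_rv = 1.3·780 − (780/(0.75·469))·127.1 = 732.2 MPa, capped at F_nt → F'_nt = 732.2 MPa.
R_n = F'_nt · A_b · n = 732.2 × 452.4 × 2 / 1000 = 662.4 kN.
Design strength φR_n = 0.75 × 662.4 = 497 kN.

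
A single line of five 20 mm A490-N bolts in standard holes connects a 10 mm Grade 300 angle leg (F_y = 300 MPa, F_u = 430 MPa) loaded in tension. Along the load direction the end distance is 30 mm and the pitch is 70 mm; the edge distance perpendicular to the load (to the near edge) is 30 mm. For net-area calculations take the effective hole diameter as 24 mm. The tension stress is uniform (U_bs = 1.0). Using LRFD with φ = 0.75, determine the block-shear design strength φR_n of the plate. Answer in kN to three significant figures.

449 kN

Shear plane L_v = 30 + 4·70 = 310 mm; A_gv = 310 × 10 = 3100 mm².
A_nv = (310 − 4.5·24) × 10 = 2020 mm².
A_nt = (30 − 0.5·24) × 10 = 180 mm².
0.6 F_u A_nv = 521.2 kN; 0.6 F_y A_gv = 558 kN → shear rupture governs the shear term.
R_n = 521.2 + 1.0 × 430 × 180 / 1000 = 598.6 kN.
Design strength φR_n = 0.75 × 598.6 = 449 kN.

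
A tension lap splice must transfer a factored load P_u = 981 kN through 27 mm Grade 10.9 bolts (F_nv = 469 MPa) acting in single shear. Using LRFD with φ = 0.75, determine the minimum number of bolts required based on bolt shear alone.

A_b = π·27²/4 = 572.6 mm².
Per-bolt design strength φR_n = 0.75 × 469 × 572.6 × 1 / 1000 = 201.4 kN.
n ≥ 981 / 201.4 = 4.871 → use 5 bolts.

5 bolts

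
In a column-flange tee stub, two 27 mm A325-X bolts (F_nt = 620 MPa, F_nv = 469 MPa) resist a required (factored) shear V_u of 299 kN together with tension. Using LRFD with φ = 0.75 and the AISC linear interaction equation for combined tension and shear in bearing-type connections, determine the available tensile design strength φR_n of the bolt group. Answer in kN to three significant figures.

A_b = π·27²/4 = 572.6 mm²; f_rv = 299 × 1000 / (2 × 572.6) = 261.1 MPa.
F'_nt = 1.3 F_nt − (F_nt / φF_nv) f_rv = 1.3·620 − (620/(0.75·469))·261.1 = 345.8 MPa, capped at F_nt → F'_nt = 345.8 MPa.
R_n = F'_nt · A_b · n = 345.8 × 572.6 × 2 / 1000 = 395.9 kN.
Design strength φR_n = 0.75 × 395.9 = 297 kN.

297 kN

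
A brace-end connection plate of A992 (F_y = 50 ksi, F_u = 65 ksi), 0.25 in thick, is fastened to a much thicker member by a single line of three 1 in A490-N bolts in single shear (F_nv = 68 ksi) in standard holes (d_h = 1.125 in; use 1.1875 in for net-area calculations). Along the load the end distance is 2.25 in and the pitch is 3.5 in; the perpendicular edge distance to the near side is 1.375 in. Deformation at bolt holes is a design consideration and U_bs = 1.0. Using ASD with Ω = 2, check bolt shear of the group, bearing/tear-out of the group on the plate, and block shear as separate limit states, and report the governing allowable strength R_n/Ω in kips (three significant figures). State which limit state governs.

Bolt shear: A_b = π·1²/4 = 0.7854 in²; R_n = 68 × 0.7854 × 3 × 1 = 160.2 kips → 160.2 / 2 = 80.1 kips.
Bearing: edge l_c = 1.688, r_n = 32.91 kips; interior l_c = 2.375, r_n = 39 kips; R_n = 32.91 + 2·39 = 110.9 kips → 55.5 kips.
Block shear: A_gv = 2.312, A_nv = 1.57, A_nt = 0.1953 in²; R_n = min(0.6F_uA_nv, 0.6F_yA_gv) + U_bs·F_u·A_nt = 73.94 kips → 37 kips.
Block shear governs: 37 kips.

37 kips (block shear governs)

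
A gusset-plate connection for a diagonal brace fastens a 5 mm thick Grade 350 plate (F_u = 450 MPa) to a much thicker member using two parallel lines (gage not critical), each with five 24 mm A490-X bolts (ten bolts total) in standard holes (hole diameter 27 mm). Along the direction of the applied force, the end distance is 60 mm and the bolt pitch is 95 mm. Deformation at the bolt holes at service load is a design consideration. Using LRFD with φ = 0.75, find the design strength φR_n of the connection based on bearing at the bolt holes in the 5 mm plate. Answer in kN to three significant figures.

966 kN

Per bolt r_n = 1.2 l_c t F_u ≤ 2.4 d t F_u; upper limit = 2.4 × 24 × 5 × 450 / 1000 = 129.6 kN.
Edge bolt: l_c = 60 − 27/2 = 46.5 mm → 1.2 × 46.5 × 5 × 450 / 1000 = 125.5 → r_n = 125.5 kN.
Interior bolts: l_c = 95 − 27 = 68 mm → 1.2 × 68 × 5 × 450 / 1000 = 183.6 → r_n = 129.6 kN.
R_n = 2 × 125.5 + 8 × 129.6 = 1288 kN.
Design strength φR_n = 0.75 × 1288 = 966 kN.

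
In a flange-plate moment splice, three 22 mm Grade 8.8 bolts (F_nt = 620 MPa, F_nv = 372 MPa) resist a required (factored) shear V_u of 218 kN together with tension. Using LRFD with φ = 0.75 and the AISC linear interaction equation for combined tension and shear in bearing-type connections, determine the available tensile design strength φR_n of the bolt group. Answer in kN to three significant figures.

326 kN

A_b = π·22²/4 = 380.1 mm²; f_rv = 218 × 1000 / (3 × 380.1) = 191.2 MPa.
F'_nt = 1.3 F_nt − (F_nt / φF_nv) f_rv = 1.3·620 − (620/(0.75·372))·191.2 = 381.2 MPa, capped at F_nt → F'_nt = 381.2 MPa.
R_n = F'_nt · A_b · n = 381.2 × 380.1 × 3 / 1000 = 434.7 kN.
Design strength φR_n = 0.75 × 434.7 = 326 kN.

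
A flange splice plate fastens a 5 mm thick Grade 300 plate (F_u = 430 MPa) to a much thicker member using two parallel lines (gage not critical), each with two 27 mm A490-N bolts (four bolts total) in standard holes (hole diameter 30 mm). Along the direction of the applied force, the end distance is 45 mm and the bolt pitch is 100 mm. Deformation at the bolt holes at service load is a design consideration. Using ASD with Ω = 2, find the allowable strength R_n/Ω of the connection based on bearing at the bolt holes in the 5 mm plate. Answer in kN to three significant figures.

Per bolt r_n = 1.2 l_c t F_u ≤ 2.4 d t F_u; upper limit = 2.4 × 27 × 5 × 430 / 1000 = 139.3 kN.
Edge bolt: l_c = 45 − 30/2 = 30 mm → 1.2 × 30 × 5 × 430 / 1000 = 77.4 → r_n = 77.4 kN.
Interior bolts: l_c = 100 − 30 = 70 mm → 1.2 × 70 × 5 × 430 / 1000 = 180.6 → r_n = 139.3 kN.
R_n = 2 × 77.4 + 2 × 139.3 = 433.4 kN.
Allowable strength R_n/Ω = 433.4 / 2 = 217 kN.

217 kN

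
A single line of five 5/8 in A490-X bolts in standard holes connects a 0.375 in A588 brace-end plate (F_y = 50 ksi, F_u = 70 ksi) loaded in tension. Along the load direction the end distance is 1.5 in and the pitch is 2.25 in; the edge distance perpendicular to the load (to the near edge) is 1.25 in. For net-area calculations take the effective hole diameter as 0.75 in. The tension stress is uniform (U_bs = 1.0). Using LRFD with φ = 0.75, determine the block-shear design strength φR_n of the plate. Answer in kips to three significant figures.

101 kips

Shear plane L_v = 1.5 + 4·2.25 = 10.5 in; A_gv = 10.5 × 0.375 = 3.938 in².
A_nv = (10.5 − 4.5·0.75) × 0.375 = 2.672 in².
A_nt = (1.25 − 0.5·0.75) × 0.375 = 0.3281 in².
0.6 F_u A_nv = 112.2 kips; 0.6 F_y A_gv = 118.1 kips → shear rupture governs the shear term.
R_n = 112.2 + 1.0 × 70 × 0.3281 = 135.2 kips.
Design strength φR_n = 0.75 × 135.2 = 101 kips.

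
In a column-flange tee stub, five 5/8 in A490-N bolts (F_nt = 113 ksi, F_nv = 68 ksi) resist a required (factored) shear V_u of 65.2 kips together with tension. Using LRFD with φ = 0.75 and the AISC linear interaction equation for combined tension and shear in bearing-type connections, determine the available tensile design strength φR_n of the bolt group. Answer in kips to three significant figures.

A_b = π·0.625²/4 = 0.3068 in²; f_rv = 65.2 / (5 × 0.3068) = 42.5 ksi.
F'_nt = 1.3 F_nt − (F_nt / φF_nv) f_rv = 1.3·113 − (113/(0.75·68))·42.5 = 52.72 ksi, capped at F_nt → F'_nt = 52.72 ksi.
R_n = F'_nt · A_b · n = 52.72 × 0.3068 × 5 = 80.88 kips.
Design strength φR_n = 0.75 × 80.88 = 60.7 kips.

60.7 kips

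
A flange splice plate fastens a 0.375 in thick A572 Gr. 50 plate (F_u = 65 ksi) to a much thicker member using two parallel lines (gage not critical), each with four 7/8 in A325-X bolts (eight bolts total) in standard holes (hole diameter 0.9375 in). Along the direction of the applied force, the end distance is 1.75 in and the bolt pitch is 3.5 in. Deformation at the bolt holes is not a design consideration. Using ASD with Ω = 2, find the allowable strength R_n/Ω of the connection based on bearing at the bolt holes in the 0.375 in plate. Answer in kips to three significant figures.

239 kips

Per bolt r_n = 1.5 l_c t F_u ≤ 3.0 d t F_u; upper limit = 3.0 × 0.875 × 0.375 × 65 = 63.98 kips.
Edge bolt: l_c = 1.75 − 0.9375/2 = 1.281 in → 1.5 × 1.281 × 0.375 × 65 = 46.85 → r_n = 46.85 kips.
Interior bolts: l_c = 3.5 − 0.9375 = 2.562 in → 1.5 × 2.562 × 0.375 × 65 = 93.69 → r_n = 63.98 kips.
R_n = 2 × 46.85 + 6 × 63.98 = 477.6 kips.
Allowable strength R_n/Ω = 477.6 / 2 = 239 kips.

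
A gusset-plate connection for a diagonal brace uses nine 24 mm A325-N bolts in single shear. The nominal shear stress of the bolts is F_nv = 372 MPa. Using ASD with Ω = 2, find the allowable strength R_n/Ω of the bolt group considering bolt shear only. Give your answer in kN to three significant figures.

757 kN

A_b = π × 24² / 4 = 452.4 mm².
R_n = F_nv · A_b · n · n_s = 372 × 452.4 × 9 × 1 / 1000 = 1515 kN.
Allowable strength R_n/Ω = 1515 / 2 = 757 kN.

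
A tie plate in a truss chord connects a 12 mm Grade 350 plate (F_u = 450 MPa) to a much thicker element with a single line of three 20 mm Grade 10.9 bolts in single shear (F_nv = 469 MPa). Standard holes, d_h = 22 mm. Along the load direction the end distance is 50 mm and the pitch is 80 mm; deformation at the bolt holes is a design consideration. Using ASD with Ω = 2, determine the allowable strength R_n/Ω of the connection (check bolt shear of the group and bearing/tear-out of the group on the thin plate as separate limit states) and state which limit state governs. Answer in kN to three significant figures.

221 kN (bolt shear governs)

Bolt shear: A_b = π·20²/4 = 314.2 mm²; R_n = 469 × 314.2 × 3 × 1 / 1000 = 442 kN → 442 / 2 = 221 kN.
Bearing (1.2 l_c t F_u ≤ 2.4 d t F_u): upper limit = 2.4·20·12·450 / 1000 = 259.2 kN.
  Edge l_c = 50 − 22/2 = 39 → r_n = 252.7 kN; interior l_c = 80 − 22 = 58 → r_n = 259.2 kN.
  R_n,bearing = 1·252.7 + 2·259.2 = 771.1 kN → 771.1 / 2 = 386 kN.
Bolt shear governs: 221 kN.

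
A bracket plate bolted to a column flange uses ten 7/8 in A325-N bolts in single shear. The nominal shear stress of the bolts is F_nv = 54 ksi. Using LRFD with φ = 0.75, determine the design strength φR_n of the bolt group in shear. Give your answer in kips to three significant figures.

244 kips

A_b = π × 0.875² / 4 = 0.6013 in².
R_n = F_nv · A_b · n · n_s = 54 × 0.6013 × 10 × 1 = 324.7 kips.
Design strength φR_n = 0.75 × 324.7 = 244 kips.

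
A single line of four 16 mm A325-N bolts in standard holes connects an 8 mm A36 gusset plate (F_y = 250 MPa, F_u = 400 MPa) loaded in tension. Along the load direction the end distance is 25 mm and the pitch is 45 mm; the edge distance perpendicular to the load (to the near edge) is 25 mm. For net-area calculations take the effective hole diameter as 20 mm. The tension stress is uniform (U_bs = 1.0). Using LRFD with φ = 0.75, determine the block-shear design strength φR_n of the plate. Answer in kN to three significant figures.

166 kN

Shear plane L_v = 25 + 3·45 = 160 mm; A_gv = 160 × 8 = 1280 mm².
A_nv = (160 − 3.5·20) × 8 = 720 mm².
A_nt = (25 − 0.5·20) × 8 = 120 mm².
0.6 F_u A_nv = 172.8 kN; 0.6 F_y A_gv = 192 kN → shear rupture governs the shear term.
R_n = 172.8 + 1.0 × 400 × 120 / 1000 = 220.8 kN.
Design strength φR_n = 0.75 × 220.8 = 166 kN.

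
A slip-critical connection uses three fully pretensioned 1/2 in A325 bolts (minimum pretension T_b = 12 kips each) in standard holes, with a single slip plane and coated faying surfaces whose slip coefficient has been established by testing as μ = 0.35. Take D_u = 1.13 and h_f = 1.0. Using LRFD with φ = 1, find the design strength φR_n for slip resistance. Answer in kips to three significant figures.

14.2 kips

R_n = μ · D_u · h_f · T_b · n_s · n_b = 0.35 × 1.13 × 1.0 × 12 × 1 × 3 = 14.24 kips.
Design strength φR_n = 1 × 14.24 = 14.2 kips.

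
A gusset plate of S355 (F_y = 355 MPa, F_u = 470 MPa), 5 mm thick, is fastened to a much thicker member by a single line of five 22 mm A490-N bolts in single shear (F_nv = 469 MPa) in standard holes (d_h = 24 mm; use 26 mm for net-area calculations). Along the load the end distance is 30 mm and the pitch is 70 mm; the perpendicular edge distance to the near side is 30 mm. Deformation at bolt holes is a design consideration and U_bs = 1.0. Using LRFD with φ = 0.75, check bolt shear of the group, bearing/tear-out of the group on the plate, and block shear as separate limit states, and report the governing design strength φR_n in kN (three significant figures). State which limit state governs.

Bolt shear: A_b = π·22²/4 = 380.1 mm²; R_n = 469 × 380.1 × 5 × 1 / 1000 = 891.4 kN → 0.75 × 891.4 = 669 kN.
Bearing: edge l_c = 18, r_n = 50.76 kN; interior l_c = 46, r_n = 124.1 kN; R_n = 50.76 + 4·124.1 = 547.1 kN → 410 kN.
Block shear: A_gv = 1550, A_nv = 965, A_nt = 85 mm²; R_n = min(0.6F_uA_nv, 0.6F_yA_gv) + U_bs·F_u·A_nt = 312.1 kN → 234 kN.
Block shear governs: 234 kN.

234 kN (block shear governs)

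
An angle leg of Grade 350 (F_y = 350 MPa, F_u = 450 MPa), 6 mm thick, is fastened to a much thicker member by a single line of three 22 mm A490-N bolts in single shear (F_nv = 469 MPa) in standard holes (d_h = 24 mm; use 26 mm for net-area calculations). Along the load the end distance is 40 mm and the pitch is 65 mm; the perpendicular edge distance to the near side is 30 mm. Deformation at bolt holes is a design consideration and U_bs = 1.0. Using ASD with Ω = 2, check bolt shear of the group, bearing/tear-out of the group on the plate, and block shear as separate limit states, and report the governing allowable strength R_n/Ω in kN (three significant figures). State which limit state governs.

108 kN (block shear governs)

Bolt shear: A_b = π·22²/4 = 380.1 mm²; R_n = 469 × 380.1 × 3 × 1 / 1000 = 534.8 kN → 534.8 / 2 = 267 kN.
Bearing: edge l_c = 28, r_n = 90.72 kN; interior l_c = 41, r_n = 132.8 kN; R_n = 90.72 + 2·132.8 = 356.4 kN → 178 kN.
Block shear: A_gv = 1020, A_nv = 630, A_nt = 102 mm²; R_n = min(0.6F_uA_nv, 0.6F_yA_gv) + U_bs·F_u·A_nt = 216 kN → 108 kN.
Block shear governs: 108 kN.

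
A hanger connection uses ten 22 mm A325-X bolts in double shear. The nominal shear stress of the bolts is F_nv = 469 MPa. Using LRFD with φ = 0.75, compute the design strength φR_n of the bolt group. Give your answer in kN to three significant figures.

A_b = π × 22² / 4 = 380.1 mm².
R_n = F_nv · A_b · n · n_s = 469 × 380.1 × 10 × 2 / 1000 = 3566 kN.
Design strength φR_n = 0.75 × 3566 = 2670 kN.

2670 kN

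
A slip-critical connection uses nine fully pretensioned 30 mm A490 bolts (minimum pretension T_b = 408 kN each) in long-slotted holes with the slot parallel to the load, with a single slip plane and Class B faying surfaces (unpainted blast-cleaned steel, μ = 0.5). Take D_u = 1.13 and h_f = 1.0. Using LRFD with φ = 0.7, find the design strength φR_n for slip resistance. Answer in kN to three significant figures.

R_n = μ · D_u · h_f · T_b · n_s · n_b = 0.5 × 1.13 × 1.0 × 408 × 1 × 9 = 2075 kN.
Design strength φR_n = 0.7 × 2075 = 1450 kN.

1450 kN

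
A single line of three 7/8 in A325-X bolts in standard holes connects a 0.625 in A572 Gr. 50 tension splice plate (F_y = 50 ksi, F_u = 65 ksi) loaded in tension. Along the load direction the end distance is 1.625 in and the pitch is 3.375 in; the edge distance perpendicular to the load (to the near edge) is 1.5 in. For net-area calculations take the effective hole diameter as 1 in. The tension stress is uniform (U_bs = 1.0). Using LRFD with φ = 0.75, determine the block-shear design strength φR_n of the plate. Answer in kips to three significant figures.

Shear plane L_v = 1.625 + 2·3.375 = 8.375 in; A_gv = 8.375 × 0.625 = 5.234 in².
A_nv = (8.375 − 2.5·1) × 0.625 = 3.672 in².
A_nt = (1.5 − 0.5·1) × 0.625 = 0.625 in².
0.6 F_u A_nv = 143.2 kips; 0.6 F_y A_gv = 157 kips → shear rupture governs the shear term.
R_n = 143.2 + 1.0 × 65 × 0.625 = 183.8 kips.
Design strength φR_n = 0.75 × 183.8 = 138 kips.

138 kips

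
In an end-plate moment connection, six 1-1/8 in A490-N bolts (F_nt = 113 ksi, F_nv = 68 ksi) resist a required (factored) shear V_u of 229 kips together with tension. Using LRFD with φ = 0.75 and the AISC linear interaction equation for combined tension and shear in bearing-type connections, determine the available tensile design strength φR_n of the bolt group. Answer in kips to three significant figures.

277 kips

A_b = π·1.125²/4 = 0.994 in²; f_rv = 229 / (6 × 0.994) = 38.4 ksi.
F'_nt = 1.3 F_nt − (F_nt / φF_nv) f_rv = 1.3·113 − (113/(0.75·68))·38.4 = 61.83 ksi, capped at F_nt → F'_nt = 61.83 ksi.
R_n = F'_nt · A_b · n = 61.83 × 0.994 × 6 = 368.7 kips.
Design strength φR_n = 0.75 × 368.7 = 277 kips.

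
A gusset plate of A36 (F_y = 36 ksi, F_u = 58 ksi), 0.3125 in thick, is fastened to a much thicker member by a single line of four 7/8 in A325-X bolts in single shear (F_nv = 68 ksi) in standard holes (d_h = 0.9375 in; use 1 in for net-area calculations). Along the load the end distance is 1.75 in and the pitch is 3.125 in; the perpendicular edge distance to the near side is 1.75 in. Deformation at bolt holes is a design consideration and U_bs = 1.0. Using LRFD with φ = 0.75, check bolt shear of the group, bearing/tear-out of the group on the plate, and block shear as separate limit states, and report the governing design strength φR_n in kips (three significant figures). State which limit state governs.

Bolt shear: A_b = π·0.875²/4 = 0.6013 in²; R_n = 68 × 0.6013 × 4 × 1 = 163.6 kips → 0.75 × 163.6 = 123 kips.
Bearing: edge l_c = 1.281, r_n = 27.87 kips; interior l_c = 2.188, r_n = 38.06 kips; R_n = 27.87 + 3·38.06 = 142.1 kips → 107 kips.
Block shear: A_gv = 3.477, A_nv = 2.383, A_nt = 0.3906 in²; R_n = min(0.6F_uA_nv, 0.6F_yA_gv) + U_bs·F_u·A_nt = 97.75 kips → 73.3 kips.
Block shear governs: 73.3 kips.

73.3 kips (block shear governs)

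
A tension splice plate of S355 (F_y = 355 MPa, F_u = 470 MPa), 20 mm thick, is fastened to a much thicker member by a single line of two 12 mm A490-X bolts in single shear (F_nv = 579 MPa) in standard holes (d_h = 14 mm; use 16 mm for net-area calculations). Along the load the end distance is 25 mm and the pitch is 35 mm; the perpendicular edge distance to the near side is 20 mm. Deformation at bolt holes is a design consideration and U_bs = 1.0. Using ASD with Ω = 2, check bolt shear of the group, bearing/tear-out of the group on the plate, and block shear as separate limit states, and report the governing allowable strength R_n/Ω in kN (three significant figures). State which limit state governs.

Bolt shear: A_b = π·12²/4 = 113.1 mm²; R_n = 579 × 113.1 × 2 × 1 / 1000 = 131 kN → 131 / 2 = 65.5 kN.
Bearing: edge l_c = 18, r_n = 203 kN; interior l_c = 21, r_n = 236.9 kN; R_n = 203 + 1·236.9 = 439.9 kN → 220 kN.
Block shear: A_gv = 1200, A_nv = 720, A_nt = 240 mm²; R_n = min(0.6F_uA_nv, 0.6F_yA_gv) + U_bs·F_u·A_nt = 315.8 kN → 158 kN.
Bolt shear governs: 65.5 kN.

65.5 kN (bolt shear governs)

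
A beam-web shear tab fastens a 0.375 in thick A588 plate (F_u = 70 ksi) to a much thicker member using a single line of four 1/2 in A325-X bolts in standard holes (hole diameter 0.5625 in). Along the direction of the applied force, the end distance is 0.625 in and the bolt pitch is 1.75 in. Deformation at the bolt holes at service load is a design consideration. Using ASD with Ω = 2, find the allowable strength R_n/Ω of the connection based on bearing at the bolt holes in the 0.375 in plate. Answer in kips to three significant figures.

Per bolt r_n = 1.2 l_c t F_u ≤ 2.4 d t F_u; upper limit = 2.4 × 0.5 × 0.375 × 70 = 31.5 kips.
Edge bolt: l_c = 0.625 − 0.5625/2 = 0.3438 in → 1.2 × 0.3438 × 0.375 × 70 = 10.83 → r_n = 10.83 kips.
Interior bolts: l_c = 1.75 − 0.5625 = 1.188 in → 1.2 × 1.188 × 0.375 × 70 = 37.41 → r_n = 31.5 kips.
R_n = 1 × 10.83 + 3 × 31.5 = 105.3 kips.
Allowable strength R_n/Ω = 105.3 / 2 = 52.7 kips.

52.7 kips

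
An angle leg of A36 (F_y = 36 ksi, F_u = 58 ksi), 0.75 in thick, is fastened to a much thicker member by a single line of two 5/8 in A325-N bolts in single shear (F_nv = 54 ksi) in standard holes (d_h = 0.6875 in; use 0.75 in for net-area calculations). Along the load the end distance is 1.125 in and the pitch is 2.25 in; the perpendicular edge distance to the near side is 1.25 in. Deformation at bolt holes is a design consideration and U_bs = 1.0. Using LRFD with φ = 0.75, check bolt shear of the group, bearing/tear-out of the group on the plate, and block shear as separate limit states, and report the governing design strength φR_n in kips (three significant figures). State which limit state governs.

Bolt shear: A_b = π·0.625²/4 = 0.3068 in²; R_n = 54 × 0.3068 × 2 × 1 = 33.13 kips → 0.75 × 33.13 = 24.9 kips.
Bearing: edge l_c = 0.7812, r_n = 40.78 kips; interior l_c = 1.562, r_n = 65.25 kips; R_n = 40.78 + 1·65.25 = 106 kips → 79.5 kips.
Block shear: A_gv = 2.531, A_nv = 1.688, A_nt = 0.6562 in²; R_n = min(0.6F_uA_nv, 0.6F_yA_gv) + U_bs·F_u·A_nt = 92.74 kips → 69.6 kips.
Bolt shear governs: 24.9 kips.

24.9 kips (bolt shear governs)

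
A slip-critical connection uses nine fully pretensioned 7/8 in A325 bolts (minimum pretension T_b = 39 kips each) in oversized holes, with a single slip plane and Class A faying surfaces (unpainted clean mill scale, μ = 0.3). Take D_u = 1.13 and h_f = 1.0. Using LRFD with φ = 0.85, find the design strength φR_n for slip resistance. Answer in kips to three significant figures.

101 kips

R_n = μ · D_u · h_f · T_b · n_s · n_b = 0.3 × 1.13 × 1.0 × 39 × 1 × 9 = 119 kips.
Design strength φR_n = 0.85 × 119 = 101 kips.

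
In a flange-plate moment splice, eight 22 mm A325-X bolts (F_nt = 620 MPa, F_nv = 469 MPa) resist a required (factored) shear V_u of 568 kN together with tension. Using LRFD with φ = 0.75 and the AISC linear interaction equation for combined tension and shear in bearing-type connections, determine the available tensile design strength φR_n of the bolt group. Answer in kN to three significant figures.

1090 kN

A_b = π·22²/4 = 380.1 mm²; f_rv = 568 × 1000 / (8 × 380.1) = 186.8 MPa.
F'_nt = 1.3 F_nt − (F_nt / φF_nv) f_rv = 1.3·620 − (620/(0.75·469))·186.8 = 476.8 MPa, capped at F_nt → F'_nt = 476.8 MPa.
R_n = F'_nt · A_b · n = 476.8 × 380.1 × 8 / 1000 = 1450 kN.
Design strength φR_n = 0.75 × 1450 = 1090 kN.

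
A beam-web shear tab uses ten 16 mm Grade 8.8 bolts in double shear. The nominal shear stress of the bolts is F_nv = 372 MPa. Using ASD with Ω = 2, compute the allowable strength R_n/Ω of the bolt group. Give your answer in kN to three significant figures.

748 kN

A_b = π × 16² / 4 = 201.1 mm².
R_n = F_nv · A_b · n · n_s = 372 × 201.1 × 10 × 2 / 1000 = 1496 kN.
Allowable strength R_n/Ω = 1496 / 2 = 748 kN.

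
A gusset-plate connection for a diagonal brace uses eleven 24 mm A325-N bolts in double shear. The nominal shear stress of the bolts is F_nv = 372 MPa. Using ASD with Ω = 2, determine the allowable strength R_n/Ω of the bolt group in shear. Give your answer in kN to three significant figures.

A_b = π × 24² / 4 = 452.4 mm².
R_n = F_nv · A_b · n · n_s = 372 × 452.4 × 11 × 2 / 1000 = 3702 kN.
Allowable strength R_n/Ω = 3702 / 2 = 1850 kN.

1850 kN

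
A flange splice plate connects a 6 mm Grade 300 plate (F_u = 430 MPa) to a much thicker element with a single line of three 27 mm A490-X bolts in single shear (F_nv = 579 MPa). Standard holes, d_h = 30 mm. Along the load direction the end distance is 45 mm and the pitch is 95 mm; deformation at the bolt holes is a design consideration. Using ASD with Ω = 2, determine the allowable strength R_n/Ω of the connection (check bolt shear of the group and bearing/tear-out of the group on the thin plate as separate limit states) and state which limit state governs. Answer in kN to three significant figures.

214 kN (bearing governs)

Bolt shear: A_b = π·27²/4 = 572.6 mm²; R_n = 579 × 572.6 × 3 × 1 / 1000 = 994.5 kN → 994.5 / 2 = 497 kN.
Bearing (1.2 l_c t F_u ≤ 2.4 d t F_u): upper limit = 2.4·27·6·430 / 1000 = 167.2 kN.
  Edge l_c = 45 − 30/2 = 30 → r_n = 92.88 kN; interior l_c = 95 − 30 = 65 → r_n = 167.2 kN.
  R_n,bearing = 1·92.88 + 2·167.2 = 427.2 kN → 427.2 / 2 = 214 kN.
Bearing governs: 214 kN.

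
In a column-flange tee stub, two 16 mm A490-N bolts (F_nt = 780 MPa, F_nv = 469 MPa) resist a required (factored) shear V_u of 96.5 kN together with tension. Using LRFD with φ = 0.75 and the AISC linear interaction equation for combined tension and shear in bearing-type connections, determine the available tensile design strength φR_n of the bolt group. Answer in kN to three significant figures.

145 kN

A_b = π·16²/4 = 201.1 mm²; f_rv = 96.5 × 1000 / (2 × 201.1) = 240 MPa.
F'_nt = 1.3 F_nt − (F_nt / φF_nv) f_rv = 1.3·780 − (780/(0.75·469))·240 = 481.9 MPa, capped at F_nt → F'_nt = 481.9 MPa.
R_n = F'_nt · A_b · n = 481.9 × 201.1 × 2 / 1000 = 193.8 kN.
Design strength φR_n = 0.75 × 193.8 = 145 kN.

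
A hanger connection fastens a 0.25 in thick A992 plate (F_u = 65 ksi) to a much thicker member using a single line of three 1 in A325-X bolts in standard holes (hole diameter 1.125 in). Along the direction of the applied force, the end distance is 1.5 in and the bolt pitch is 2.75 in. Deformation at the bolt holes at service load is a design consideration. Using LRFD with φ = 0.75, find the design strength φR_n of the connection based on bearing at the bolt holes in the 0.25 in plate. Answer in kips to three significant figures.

61.2 kips

Per bolt r_n = 1.2 l_c t F_u ≤ 2.4 d t F_u; upper limit = 2.4 × 1 × 0.25 × 65 = 39 kips.
Edge bolt: l_c = 1.5 − 1.125/2 = 0.9375 in → 1.2 × 0.9375 × 0.25 × 65 = 18.28 → r_n = 18.28 kips.
Interior bolts: l_c = 2.75 − 1.125 = 1.625 in → 1.2 × 1.625 × 0.25 × 65 = 31.69 → r_n = 31.69 kips.
R_n = 1 × 18.28 + 2 × 31.69 = 81.66 kips.
Design strength φR_n = 0.75 × 81.66 = 61.2 kips.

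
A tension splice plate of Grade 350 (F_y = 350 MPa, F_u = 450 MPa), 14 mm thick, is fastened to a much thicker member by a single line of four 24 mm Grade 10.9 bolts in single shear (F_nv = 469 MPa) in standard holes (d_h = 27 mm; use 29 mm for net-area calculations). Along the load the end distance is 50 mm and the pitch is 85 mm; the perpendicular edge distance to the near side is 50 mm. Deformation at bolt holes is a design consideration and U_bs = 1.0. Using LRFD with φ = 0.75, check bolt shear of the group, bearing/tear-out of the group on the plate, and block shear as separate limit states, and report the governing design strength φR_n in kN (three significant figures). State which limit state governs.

Bolt shear: A_b = π·24²/4 = 452.4 mm²; R_n = 469 × 452.4 × 4 × 1 / 1000 = 848.7 kN → 0.75 × 848.7 = 637 kN.
Bearing: edge l_c = 36.5, r_n = 275.9 kN; interior l_c = 58, r_n = 362.9 kN; R_n = 275.9 + 3·362.9 = 1365 kN → 1020 kN.
Block shear: A_gv = 4270, A_nv = 2849, A_nt = 497 mm²; R_n = min(0.6F_uA_nv, 0.6F_yA_gv) + U_bs·F_u·A_nt = 992.9 kN → 745 kN.
Bolt shear governs: 637 kN.

637 kN (bolt shear governs)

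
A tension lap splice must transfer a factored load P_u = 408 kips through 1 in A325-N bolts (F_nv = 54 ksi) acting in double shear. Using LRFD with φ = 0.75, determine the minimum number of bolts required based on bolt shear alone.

7 bolts

A_b = π·1²/4 = 0.7854 in².
Per-bolt design strength φR_n = 0.75 × 54 × 0.7854 × 2 = 63.62 kips.
n ≥ 408 / 63.62 = 6.413 → use 7 bolts.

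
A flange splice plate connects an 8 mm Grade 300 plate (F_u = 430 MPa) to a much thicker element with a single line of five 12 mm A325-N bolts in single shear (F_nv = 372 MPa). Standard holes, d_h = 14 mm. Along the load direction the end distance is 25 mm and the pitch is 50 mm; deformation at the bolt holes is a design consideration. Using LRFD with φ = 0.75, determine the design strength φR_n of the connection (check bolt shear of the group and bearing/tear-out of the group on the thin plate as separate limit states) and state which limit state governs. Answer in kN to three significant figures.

Bolt shear: A_b = π·12²/4 = 113.1 mm²; R_n = 372 × 113.1 × 5 × 1 / 1000 = 210.4 kN → 0.75 × 210.4 = 158 kN.
Bearing (1.2 l_c t F_u ≤ 2.4 d t F_u): upper limit = 2.4·12·8·430 / 1000 = 99.07 kN.
  Edge l_c = 25 − 14/2 = 18 → r_n = 74.3 kN; interior l_c = 50 − 14 = 36 → r_n = 99.07 kN.
  R_n,bearing = 1·74.3 + 4·99.07 = 470.6 kN → 0.75 × 470.6 = 353 kN.
Bolt shear governs: 158 kN.

158 kN (bolt shear governs)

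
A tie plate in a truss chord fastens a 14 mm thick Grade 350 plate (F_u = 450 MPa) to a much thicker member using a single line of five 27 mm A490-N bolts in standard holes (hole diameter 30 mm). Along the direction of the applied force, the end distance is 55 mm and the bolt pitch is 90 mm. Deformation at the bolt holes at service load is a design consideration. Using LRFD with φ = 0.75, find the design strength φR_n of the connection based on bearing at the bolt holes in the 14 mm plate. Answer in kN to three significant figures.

Per bolt r_n = 1.2 l_c t F_u ≤ 2.4 d t F_u; upper limit = 2.4 × 27 × 14 × 450 / 1000 = 408.2 kN.
Edge bolt: l_c = 55 − 30/2 = 40 mm → 1.2 × 40 × 14 × 450 / 1000 = 302.4 → r_n = 302.4 kN.
Interior bolts: l_c = 90 − 30 = 60 mm → 1.2 × 60 × 14 × 450 / 1000 = 453.6 → r_n = 408.2 kN.
R_n = 1 × 302.4 + 4 × 408.2 = 1935 kN.
Design strength φR_n = 0.75 × 1935 = 1450 kN.

1450 kN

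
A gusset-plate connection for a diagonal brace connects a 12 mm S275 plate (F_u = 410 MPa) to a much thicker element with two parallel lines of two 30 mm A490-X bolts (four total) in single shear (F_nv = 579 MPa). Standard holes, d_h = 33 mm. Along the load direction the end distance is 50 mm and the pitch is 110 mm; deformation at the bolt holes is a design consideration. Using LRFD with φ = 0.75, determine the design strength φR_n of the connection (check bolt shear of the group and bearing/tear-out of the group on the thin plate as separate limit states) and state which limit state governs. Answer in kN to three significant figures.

828 kN (bearing governs)

Bolt shear: A_b = π·30²/4 = 706.9 mm²; R_n = 579 × 706.9 × 4 × 1 / 1000 = 1637 kN → 0.75 × 1637 = 1230 kN.
Bearing (1.2 l_c t F_u ≤ 2.4 d t F_u): upper limit = 2.4·30·12·410 / 1000 = 354.2 kN.
  Edge l_c = 50 − 33/2 = 33.5 → r_n = 197.8 kN; interior l_c = 110 − 33 = 77 → r_n = 354.2 kN.
  R_n,bearing = 2·197.8 + 2·354.2 = 1104 kN → 0.75 × 1104 = 828 kN.
Bearing governs: 828 kN.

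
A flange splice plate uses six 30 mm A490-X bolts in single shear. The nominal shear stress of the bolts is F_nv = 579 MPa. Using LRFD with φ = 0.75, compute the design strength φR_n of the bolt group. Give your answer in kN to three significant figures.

A_b = π × 30² / 4 = 706.9 mm².
R_n = F_nv · A_b · n · n_s = 579 × 706.9 × 6 × 1 / 1000 = 2456 kN.
Design strength φR_n = 0.75 × 2456 = 1840 kN.

1840 kN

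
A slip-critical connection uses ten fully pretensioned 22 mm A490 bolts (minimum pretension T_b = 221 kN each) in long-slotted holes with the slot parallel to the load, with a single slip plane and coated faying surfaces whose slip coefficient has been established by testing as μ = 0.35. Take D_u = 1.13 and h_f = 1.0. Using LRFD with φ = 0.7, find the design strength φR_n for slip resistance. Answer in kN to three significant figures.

R_n = μ · D_u · h_f · T_b · n_s · n_b = 0.35 × 1.13 × 1.0 × 221 × 1 × 10 = 874.1 kN.
Design strength φR_n = 0.7 × 874.1 = 612 kN.

612 kN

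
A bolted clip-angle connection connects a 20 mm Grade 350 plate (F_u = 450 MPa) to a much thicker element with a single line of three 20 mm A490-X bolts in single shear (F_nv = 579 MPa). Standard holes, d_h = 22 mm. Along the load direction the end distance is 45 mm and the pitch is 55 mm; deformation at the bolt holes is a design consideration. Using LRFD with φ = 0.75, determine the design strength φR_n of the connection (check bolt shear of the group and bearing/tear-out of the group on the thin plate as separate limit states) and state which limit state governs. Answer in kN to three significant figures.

Bolt shear: A_b = π·20²/4 = 314.2 mm²; R_n = 579 × 314.2 × 3 × 1 / 1000 = 545.7 kN → 0.75 × 545.7 = 409 kN.
Bearing (1.2 l_c t F_u ≤ 2.4 d t F_u): upper limit = 2.4·20·20·450 / 1000 = 432 kN.
  Edge l_c = 45 − 22/2 = 34 → r_n = 367.2 kN; interior l_c = 55 − 22 = 33 → r_n = 356.4 kN.
  R_n,bearing = 1·367.2 + 2·356.4 = 1080 kN → 0.75 × 1080 = 810 kN.
Bolt shear governs: 409 kN.

409 kN (bolt shear governs)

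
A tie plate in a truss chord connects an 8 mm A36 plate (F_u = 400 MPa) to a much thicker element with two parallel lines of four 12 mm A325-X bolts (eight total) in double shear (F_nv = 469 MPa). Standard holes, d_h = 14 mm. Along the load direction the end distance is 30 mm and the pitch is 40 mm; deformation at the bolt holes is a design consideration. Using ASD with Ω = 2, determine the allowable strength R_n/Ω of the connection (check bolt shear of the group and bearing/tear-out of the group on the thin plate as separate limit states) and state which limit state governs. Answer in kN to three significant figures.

365 kN (bearing governs)

Bolt shear: A_b = π·12²/4 = 113.1 mm²; R_n = 469 × 113.1 × 8 × 2 / 1000 = 848.7 kN → 848.7 / 2 = 424 kN.
Bearing (1.2 l_c t F_u ≤ 2.4 d t F_u): upper limit = 2.4·12·8·400 / 1000 = 92.16 kN.
  Edge l_c = 30 − 14/2 = 23 → r_n = 88.32 kN; interior l_c = 40 − 14 = 26 → r_n = 92.16 kN.
  R_n,bearing = 2·88.32 + 6·92.16 = 729.6 kN → 729.6 / 2 = 365 kN.
Bearing governs: 365 kN.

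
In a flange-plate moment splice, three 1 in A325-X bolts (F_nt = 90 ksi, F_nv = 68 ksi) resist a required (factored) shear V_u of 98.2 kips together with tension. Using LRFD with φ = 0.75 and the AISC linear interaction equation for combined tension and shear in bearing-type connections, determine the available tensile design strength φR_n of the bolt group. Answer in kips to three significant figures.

76.8 kips

A_b = π·1²/4 = 0.7854 in²; f_rv = 98.2 / (3 × 0.7854) = 41.68 ksi.
F'_nt = 1.3 F_nt − (F_nt / φF_nv) f_rv = 1.3·90 − (90/(0.75·68))·41.68 = 43.45 ksi, capped at F_nt → F'_nt = 43.45 ksi.
R_n = F'_nt · A_b · n = 43.45 × 0.7854 × 3 = 102.4 kips.
Design strength φR_n = 0.75 × 102.4 = 76.8 kips.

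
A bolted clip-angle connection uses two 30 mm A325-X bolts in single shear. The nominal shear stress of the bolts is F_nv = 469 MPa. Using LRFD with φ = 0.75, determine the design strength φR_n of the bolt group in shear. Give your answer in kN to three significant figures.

A_b = π × 30² / 4 = 706.9 mm².
R_n = F_nv · A_b · n · n_s = 469 × 706.9 × 2 × 1 / 1000 = 663 kN.
Design strength φR_n = 0.75 × 663 = 497 kN.

497 kN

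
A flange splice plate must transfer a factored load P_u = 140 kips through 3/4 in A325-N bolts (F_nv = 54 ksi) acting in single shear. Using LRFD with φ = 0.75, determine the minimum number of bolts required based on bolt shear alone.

8 bolts

A_b = π·0.75²/4 = 0.4418 in².
Per-bolt design strength φR_n = 0.75 × 54 × 0.4418 × 1 = 17.89 kips.
n ≥ 140 / 17.89 = 7.825 → use 8 bolts.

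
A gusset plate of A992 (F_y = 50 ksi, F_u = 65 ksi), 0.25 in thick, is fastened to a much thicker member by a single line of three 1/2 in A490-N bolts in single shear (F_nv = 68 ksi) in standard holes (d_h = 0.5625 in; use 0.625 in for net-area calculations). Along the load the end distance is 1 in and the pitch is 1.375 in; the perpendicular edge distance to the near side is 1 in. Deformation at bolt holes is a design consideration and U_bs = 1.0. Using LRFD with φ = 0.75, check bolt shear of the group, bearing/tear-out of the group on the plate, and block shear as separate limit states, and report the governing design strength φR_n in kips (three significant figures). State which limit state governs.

24.4 kips (block shear governs)

Bolt shear: A_b = π·0.5²/4 = 0.1963 in²; R_n = 68 × 0.1963 × 3 × 1 = 40.06 kips → 0.75 × 40.06 = 30 kips.
Bearing: edge l_c = 0.7188, r_n = 14.02 kips; interior l_c = 0.8125, r_n = 15.84 kips; R_n = 14.02 + 2·15.84 = 45.7 kips → 34.3 kips.
Block shear: A_gv = 0.9375, A_nv = 0.5469, A_nt = 0.1719 in²; R_n = min(0.6F_uA_nv, 0.6F_yA_gv) + U_bs·F_u·A_nt = 32.5 kips → 24.4 kips.
Block shear governs: 24.4 kips.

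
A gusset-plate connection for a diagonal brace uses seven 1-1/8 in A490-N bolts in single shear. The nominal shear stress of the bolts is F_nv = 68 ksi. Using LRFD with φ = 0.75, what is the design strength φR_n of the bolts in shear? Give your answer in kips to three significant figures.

355 kips

A_b = π × 1.125² / 4 = 0.994 in².
R_n = F_nv · A_b · n · n_s = 68 × 0.994 × 7 × 1 = 473.2 kips.
Design strength φR_n = 0.75 × 473.2 = 355 kips.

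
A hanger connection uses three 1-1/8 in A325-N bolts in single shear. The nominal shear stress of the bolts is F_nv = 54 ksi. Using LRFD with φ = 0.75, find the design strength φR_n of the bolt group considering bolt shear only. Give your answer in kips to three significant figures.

A_b = π × 1.125² / 4 = 0.994 in².
R_n = F_nv · A_b · n · n_s = 54 × 0.994 × 3 × 1 = 161 kips.
Design strength φR_n = 0.75 × 161 = 121 kips.

121 kips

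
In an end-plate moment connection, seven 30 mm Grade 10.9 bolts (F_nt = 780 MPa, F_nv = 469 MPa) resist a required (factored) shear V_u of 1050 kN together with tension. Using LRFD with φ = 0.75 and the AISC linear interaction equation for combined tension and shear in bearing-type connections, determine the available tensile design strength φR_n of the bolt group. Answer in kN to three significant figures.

A_b = π·30²/4 = 706.9 mm²; f_rv = 1050 × 1000 / (7 × 706.9) = 212.2 MPa.
F'_nt = 1.3 F_nt − (F_nt / φF_nv) f_rv = 1.3·780 − (780/(0.75·469))·212.2 = 543.4 MPa, capped at F_nt → F'_nt = 543.4 MPa.
R_n = F'_nt · A_b · n = 543.4 × 706.9 × 7 / 1000 = 2689 kN.
Design strength φR_n = 0.75 × 2689 = 2020 kN.

2020 kN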